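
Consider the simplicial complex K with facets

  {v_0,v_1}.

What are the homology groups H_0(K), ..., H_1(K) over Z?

Fix the vertex order v_0 < v_1 and write every simplex with vertices in increasing order. Then dim K = 1 and the simplices of K are:

  0-simplices (2): [v_0], [v_1]
  1-simplices (1): [v_0,v_1]

so the chain groups are C_0 ≅ Z^2, C_1 ≅ Z^1.

∂_1: C_1 → C_0 maps an edge to its endpoints' difference, ∂[p,q] = q − p. For instance
  ∂[v_0,v_1] = [v_1] − [v_0].
As a 2×1 matrix over Z this has rank 1, with invariant factors (1).

Reading off H_k = ker ∂_k / im ∂_{k+1}:

  H_0: rank C_0 − rank ∂_1 = 2 − 1 = 1, and the invariant factors of ∂_1 are all 1, so H_0 ≅ Z.
  H_1: rank ker ∂_1 − rank ∂_2 = (1 − 1) − 0 = 0, and there is no ∂_2, so H_1 ≅ 0.

(K is a triangulation of the 1-simplex.)

H_0 ≅ Z,  H_1 = 0.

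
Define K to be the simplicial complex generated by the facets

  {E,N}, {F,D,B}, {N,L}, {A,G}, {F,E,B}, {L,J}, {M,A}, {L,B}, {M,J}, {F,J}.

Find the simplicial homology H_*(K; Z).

Take the total order A < B < D < E < F < G < J < L < M < N on the vertex set. Then K (dimension 2) consists of the simplices:

  0-simplices (10): A, B, D, E, F, G, J, L, M, N
  1-simplices (13): AG, AM, BD, BE, BF, BL, DF, EF, EN, FJ, JL, JM, LN
  2-simplices (2): BDF, BEF

Hence C_0 ≅ Z^10, C_1 ≅ Z^13, C_2 ≅ Z^2.

∂_1: C_1 → C_0 is given by ∂[p,q] = [q] − [p]. For instance
  ∂BF = F − B.
The 10×13 boundary matrix has rank 9 and Smith normal form diag(1,1,1,1,1,1,1,1,1).

The boundary map ∂_2: C_2 → C_1 acts by ∂[p,q,r] = [q,r] − [p,r] + [p,q]. For instance
  ∂BDF = DF − BF + BD,
  ∂BEF = EF − BF + BE.
As a 13×2 matrix over Z this has rank 2, with invariant factors (1,1).

Now H_k = ker ∂_k / im ∂_{k+1}, so:

  H_0: rank C_0 − rank ∂_1 = 10 − 9 = 1, and the invariant factors of ∂_1 are all 1, so H_0 = Z.
  H_1: rank ker ∂_1 − rank ∂_2 = (13 − 9) − 2 = 2, and the invariant factors of ∂_2 are all 1, so H_1 = Z^2.
  H_2: rank ker ∂_2 − rank ∂_3 = (2 − 2) − 0 = 0, and there is no ∂_3, so H_2 = 0.

As a check, the Euler characteristic is 10 − 13 + 2 = -1, which agrees with 1 − 2 + 0 = -1.

H_0 = Z,  H_1 = Z^2,  H_2 = 0.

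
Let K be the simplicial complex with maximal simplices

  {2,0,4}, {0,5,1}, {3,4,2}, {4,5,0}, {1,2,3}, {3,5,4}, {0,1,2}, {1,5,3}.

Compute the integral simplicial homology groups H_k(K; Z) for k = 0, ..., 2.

We work with the vertex ordering 0 < 1 < 2 < 3 < 4 < 5. The simplices of K, each written with vertices in increasing order, are:

  0-simplices (6): [0], [1], [2], [3], [4], [5]
  1-simplices (12): [0,1], [0,2], [0,4], [0,5], [1,2], [1,3], [1,5], [2,3], [2,4], [3,4], [3,5], [4,5]
  2-simplices (8): [0,1,2], [0,1,5], [0,2,4], [0,4,5], [1,2,3], [1,3,5], [2,3,4], [3,4,5]

Hence C_0 ≅ Z^6, C_1 ≅ Z^12, C_2 ≅ Z^8.

Boundary ∂_1: C_1 → C_0 is given by ∂[p,q] = [q] − [p]. For instance
  ∂[1,5] = [5] − [1].
The 6×12 boundary matrix has rank 5 and Smith normal form diag(1,1,1,1,1).

∂_2: C_2 → C_1 sends each 2-simplex [p,q,r] to [q,r] − [p,r] + [p,q]. For instance
  ∂[1,2,3] = [2,3] − [1,3] + [1,2],
  ∂[0,4,5] = [4,5] − [0,5] + [0,4].
The resulting 12×8 matrix has rank 7, and its Smith normal form has invariant factors (1,1,1,1,1,1,1).

From H_k ≅ ker(∂_k) / im(∂_{k+1}) we obtain:

  H_0: rank C_0 − rank ∂_1 = 6 − 5 = 1, and the invariant factors of ∂_1 are all 1, so H_0 ≅ Z.
  H_1: rank ker ∂_1 − rank ∂_2 = (12 − 5) − 7 = 0, and the invariant factors of ∂_2 are all 1, so H_1 ≅ 0.
  H_2: rank ker ∂_2 − rank ∂_3 = (8 − 7) − 0 = 1, and there is no ∂_3, so H_2 ≅ Z.

(K is a triangulation of the 2-sphere S^2.)

H_0 = Z,  H_1 = 0,  H_2 = Z.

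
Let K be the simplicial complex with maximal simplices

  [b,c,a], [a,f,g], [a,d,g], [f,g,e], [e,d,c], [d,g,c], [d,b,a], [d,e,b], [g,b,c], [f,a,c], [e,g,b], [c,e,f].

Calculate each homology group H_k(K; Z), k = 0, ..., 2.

We work with the vertex ordering a < b < c < d < e < f < g. The simplices of K, each written with vertices in increasing order, are:

  0-simplices (7): a, b, c, d, e, f, g
  1-simplices (18): ab, ac, ad, af, ag, bc, bd, be, bg, cd, ce, cf, cg, de, dg, ef, eg, fg
  2-simplices (12): abc, abd, acf, adg, afg, bcg, bde, beg, cde, cdg, cef, efg

Hence C_0 ≅ Z^7, C_1 ≅ Z^18, C_2 ≅ Z^12.

∂_1: C_1 → C_0 is given by ∂[p,q] = [q] − [p]. For instance
  ∂eg = g − e.
The 7×18 boundary matrix has rank 6 and Smith normal form diag(1,1,1,1,1,1).

The boundary map ∂_2: C_2 → C_1 acts by ∂[p,q,r] = [q,r] − [p,r] + [p,q]. For instance
  ∂cef = ef − cf + ce,
  ∂bcg = cg − bg + bc.
The 18×12 boundary matrix has rank 12 and Smith normal form diag(1,1,1,1,1,1,1,1,1,1,1,2).

Computing H_k = (kernel of ∂_k) / (image of ∂_{k+1}):

  H_0: rank C_0 − rank ∂_1 = 7 − 6 = 1, and the invariant factors of ∂_1 are all 1, so H_0 = Z.
  H_1: rank ker ∂_1 − rank ∂_2 = (18 − 6) − 12 = 0, and ∂_2 has invariant factor 2 > 1, so H_1 = Z/2Z.
  H_2: rank ker ∂_2 − rank ∂_3 = (12 − 12) − 0 = 0, and there is no ∂_3, so H_2 = 0.

H_0 ≅ Z,  H_1 ≅ Z/2Z,  H_2 = 0.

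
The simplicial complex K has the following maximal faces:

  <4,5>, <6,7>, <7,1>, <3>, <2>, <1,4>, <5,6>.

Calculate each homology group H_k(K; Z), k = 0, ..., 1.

H_0 = Z^3,  H_1 = Z.

Fix the vertex order 1 < 2 < 3 < 4 < 5 < 6 < 7 and write every simplex with vertices in increasing order. Then dim K = 1 and the simplices of K are:

  0-simplices (7): [1], [2], [3], [4], [5], [6], [7]
  1-simplices (5): [1,4], [1,7], [4,5], [5,6], [6,7]

Hence C_0 ≅ Z^7, C_1 ≅ Z^5.

Boundary ∂_1: C_1 → C_0 is given by ∂[p,q] = [q] − [p]. For instance
  ∂[1,4] = [4] − [1].
The 7×5 boundary matrix has rank 4 and Smith normal form diag(1,1,1,1).

Reading off H_k = ker ∂_k / im ∂_{k+1}:

  H_0: rank C_0 − rank ∂_1 = 7 − 4 = 3, and the invariant factors of ∂_1 are all 1, so H_0 ≅ Z^3.
  H_1: rank ker ∂_1 − rank ∂_2 = (5 − 4) − 0 = 1, and there is no ∂_2, so H_1 ≅ Z.

As a check, the Euler characteristic is 7 − 5 = 2, which agrees with 3 − 1 = 2.
(K is a triangulation of the disjoint union of the circle S^1 and a set of 2 points.)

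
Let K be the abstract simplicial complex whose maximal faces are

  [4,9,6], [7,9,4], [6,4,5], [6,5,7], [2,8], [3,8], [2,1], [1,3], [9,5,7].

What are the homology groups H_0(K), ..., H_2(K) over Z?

Order the vertices as 1 < 2 < 3 < 4 < 5 < 6 < 7 < 8 < 9. Listing each simplex with vertices in this order, K has dimension 2 with simplices:

  0-simplices (9): [1], [2], [3], [4], [5], [6], [7], [8], [9]
  1-simplices (14): [1,2], [1,3], [2,8], [3,8], [4,5], [4,6], [4,7], [4,9], [5,6], [5,7], [5,9], [6,7], [6,9], [7,9]
  2-simplices (5): [4,5,6], [4,6,9], [4,7,9], [5,6,7], [5,7,9]

so the chain groups are C_0 ≅ Z^9, C_1 ≅ Z^14, C_2 ≅ Z^5.

∂_1: C_1 → C_0 is given by ∂[p,q] = [q] − [p]. For instance
  ∂[4,9] = [9] − [4].
As a 9×14 matrix over Z this has rank 7, with invariant factors (1,1,1,1,1,1,1).

The boundary map ∂_2: C_2 → C_1 acts by ∂[p,q,r] = [q,r] − [p,r] + [p,q]. For instance
  ∂[4,5,6] = [5,6] − [4,6] + [4,5],
  ∂[5,6,7] = [6,7] − [5,7] + [5,6].
The resulting 14×5 matrix has rank 5, and its Smith normal form has invariant factors (1,1,1,1,1).

Computing H_k = (kernel of ∂_k) / (image of ∂_{k+1}):

  H_0: rank C_0 − rank ∂_1 = 9 − 7 = 2, and the invariant factors of ∂_1 are all 1, so H_0 = Z^2.
  H_1: rank ker ∂_1 − rank ∂_2 = (14 − 7) − 5 = 2, and the invariant factors of ∂_2 are all 1, so H_1 = Z^2.
  H_2: rank ker ∂_2 − rank ∂_3 = (5 − 5) − 0 = 0, and there is no ∂_3, so H_2 = 0.

H_0 ≅ Z^2,  H_1 ≅ Z^2,  H_2 = 0.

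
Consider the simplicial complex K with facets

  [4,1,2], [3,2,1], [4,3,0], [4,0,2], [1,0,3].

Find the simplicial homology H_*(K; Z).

H_0 ≅ Z,  H_1 ≅ Z,  H_2 = 0.

Fix the vertex order 0 < 1 < 2 < 3 < 4 and write every simplex with vertices in increasing order. Then dim K = 2 and the simplices of K are:

  0-simplices (5): [0], [1], [2], [3], [4]
  1-simplices (10): [0,1], [0,2], [0,3], [0,4], [1,2], [1,3], [1,4], [2,3], [2,4], [3,4]
  2-simplices (5): [0,1,3], [0,2,4], [0,3,4], [1,2,3], [1,2,4]

Hence C_0 ≅ Z^5, C_1 ≅ Z^10, C_2 ≅ Z^5.

The boundary map ∂_1: C_1 → C_0 maps an edge to its endpoints' difference, ∂[p,q] = q − p. For instance
  ∂[1,3] = [3] − [1].
The 5×10 boundary matrix has rank 4 and Smith normal form diag(1,1,1,1).

The boundary map ∂_2: C_2 → C_1 acts by ∂[p,q,r] = [q,r] − [p,r] + [p,q]. For instance
  ∂[0,2,4] = [2,4] − [0,4] + [0,2],
  ∂[0,1,3] = [1,3] − [0,3] + [0,1].
As a 10×5 matrix over Z this has rank 5, with invariant factors (1,1,1,1,1).

Computing H_k = (kernel of ∂_k) / (image of ∂_{k+1}):

  H_0: rank C_0 − rank ∂_1 = 5 − 4 = 1, and the invariant factors of ∂_1 are all 1, so H_0 = Z.
  H_1: rank ker ∂_1 − rank ∂_2 = (10 − 4) − 5 = 1, and the invariant factors of ∂_2 are all 1, so H_1 = Z.
  H_2: rank ker ∂_2 − rank ∂_3 = (5 − 5) − 0 = 0, and there is no ∂_3, so H_2 = 0.

As a check, the Euler characteristic is 5 − 10 + 5 = 0, which agrees with 1 − 1 + 0 = 0.
(K is a triangulation of the Möbius band.)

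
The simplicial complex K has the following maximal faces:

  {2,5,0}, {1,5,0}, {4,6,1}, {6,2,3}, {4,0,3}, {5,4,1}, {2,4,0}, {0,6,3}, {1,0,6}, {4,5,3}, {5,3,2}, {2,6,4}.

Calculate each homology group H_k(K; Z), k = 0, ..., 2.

H_0 = Z,  H_1 = Z_2,  H_2 = 0.

We work with the vertex ordering 0 < 1 < 2 < 3 < 4 < 5 < 6. The simplices of K, each written with vertices in increasing order, are:

  0-simplices (7): [0], [1], [2], [3], [4], [5], [6]
  1-simplices (18): [0,1], [0,2], [0,3], [0,4], [0,5], [0,6], [1,4], [1,5], [1,6], [2,3], [2,4], [2,5], [2,6], [3,4], [3,5], [3,6], [4,5], [4,6]
  2-simplices (12): [0,1,5], [0,1,6], [0,2,4], [0,2,5], [0,3,4], [0,3,6], [1,4,5], [1,4,6], [2,3,5], [2,3,6], [2,4,6], [3,4,5]

giving chain groups C_0 ≅ Z^7, C_1 ≅ Z^18, C_2 ≅ Z^12.

Boundary ∂_1: C_1 → C_0 maps an edge to its endpoints' difference, ∂[p,q] = q − p. For instance
  ∂[0,5] = [5] − [0].
This gives a 7×18 integer matrix of rank 6; reducing to Smith normal form yields diagonal entries (1,1,1,1,1,1).

Boundary ∂_2: C_2 → C_1 acts by ∂[p,q,r] = [q,r] − [p,r] + [p,q]. For instance
  ∂[1,4,5] = [4,5] − [1,5] + [1,4],
  ∂[2,3,5] = [3,5] − [2,5] + [2,3].
The 18×12 boundary matrix has rank 12 and Smith normal form diag(1,1,1,1,1,1,1,1,1,1,1,2).

Now H_k = ker ∂_k / im ∂_{k+1}, so:

  H_0: rank C_0 − rank ∂_1 = 7 − 6 = 1, and the invariant factors of ∂_1 are all 1, so H_0 ≅ Z.
  H_1: rank ker ∂_1 − rank ∂_2 = (18 − 6) − 12 = 0, and ∂_2 has invariant factor 2 > 1, so H_1 ≅ Z_2.
  H_2: rank ker ∂_2 − rank ∂_3 = (12 − 12) − 0 = 0, and there is no ∂_3, so H_2 ≅ 0.

(K is a triangulation of the real projective plane RP^2.)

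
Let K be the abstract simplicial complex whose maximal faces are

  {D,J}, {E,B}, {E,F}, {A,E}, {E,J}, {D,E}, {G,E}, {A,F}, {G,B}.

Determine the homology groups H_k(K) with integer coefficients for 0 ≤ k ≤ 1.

K has 7 vertices, 9 edges.
rank ∂_0 = 0, rank ∂_1 = 6 ⇒ b_0 = 7 − 0 − 6 = 1; all invariant factors of ∂_1 are 1 so no torsion. So H_0 ≅ Z.
rank ∂_1 = 6, rank ∂_2 = 0 ⇒ b_1 = 9 − 6 − 0 = 3. So H_1 ≅ Z^3.

H_0 ≅ Z,  H_1 ≅ Z^3.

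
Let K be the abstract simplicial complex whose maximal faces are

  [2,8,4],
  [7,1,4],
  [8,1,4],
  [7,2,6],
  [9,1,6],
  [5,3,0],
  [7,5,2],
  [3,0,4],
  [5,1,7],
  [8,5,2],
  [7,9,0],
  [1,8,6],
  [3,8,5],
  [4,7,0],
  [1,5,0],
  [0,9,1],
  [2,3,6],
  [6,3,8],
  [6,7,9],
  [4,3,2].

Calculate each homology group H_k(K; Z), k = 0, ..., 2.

H_0 = Z,  H_1 = Z ⊕ Z/2Z,  H_2 = 0.

We work with the vertex ordering 0 < 1 < 2 < 3 < 4 < 5 < 6 < 7 < 8 < 9. The simplices of K, each written with vertices in increasing order, are:

  0-simplices (10): [0], [1], [2], [3], [4], [5], [6], [7], [8], [9]
  1-simplices (30): (30 of them)
  2-simplices (20): (20 of them)

Hence C_0 ≅ Z^10, C_1 ≅ Z^30, C_2 ≅ Z^20.

∂_1: C_1 → C_0 is given by ∂[p,q] = [q] − [p].
The 10×30 boundary matrix has rank 9 and Smith normal form diag(1,1,1,1,1,1,1,1,1).

The boundary map ∂_2: C_2 → C_1 acts by ∂[p,q,r] = [q,r] − [p,r] + [p,q]. For instance
  ∂[1,6,8] = [6,8] − [1,8] + [1,6],
  ∂[2,6,7] = [6,7] − [2,7] + [2,6].
As a 30×20 matrix over Z this has rank 20, with invariant factors (1,1,1,1,1,1,1,1,1,1,1,1,1,1,1,1,1,1,1,2).

Computing H_k = (kernel of ∂_k) / (image of ∂_{k+1}):

  H_0: rank C_0 − rank ∂_1 = 10 − 9 = 1, and the invariant factors of ∂_1 are all 1, so H_0 ≅ Z.
  H_1: rank ker ∂_1 − rank ∂_2 = (30 − 9) − 20 = 1, and ∂_2 has invariant factor 2 > 1, so H_1 ≅ Z ⊕ Z/2Z.
  H_2: rank ker ∂_2 − rank ∂_3 = (20 − 20) − 0 = 0, and there is no ∂_3, so H_2 ≅ 0.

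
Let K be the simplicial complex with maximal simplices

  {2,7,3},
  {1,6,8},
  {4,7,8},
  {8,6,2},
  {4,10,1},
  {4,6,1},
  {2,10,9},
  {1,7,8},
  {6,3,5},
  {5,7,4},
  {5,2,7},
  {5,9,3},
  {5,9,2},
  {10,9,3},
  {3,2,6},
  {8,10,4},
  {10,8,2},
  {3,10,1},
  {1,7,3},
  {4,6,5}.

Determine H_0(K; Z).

We work with the vertex ordering 1 < 2 < 3 < 4 < 5 < 6 < 7 < 8 < 9 < 10. The simplices of K, each written with vertices in increasing order, are:

  0-simplices (10): [1], [2], [3], [4], [5], [6], [7], [8], [9], [10]
  1-simplices (30): (30 of them)
  2-simplices (20): (20 of them)

giving chain groups C_0 ≅ Z^10, C_1 ≅ Z^30, C_2 ≅ Z^20.

∂_1: C_1 → C_0 maps an edge to its endpoints' difference, ∂[p,q] = q − p. For instance
  ∂[3,5] = [5] − [3].
The resulting 10×30 matrix has rank 9, and its Smith normal form has invariant factors (1,1,1,1,1,1,1,1,1).

Boundary ∂_2: C_2 → C_1 maps a triangle to the signed sum of its edges. For instance
  ∂[1,3,10] = [3,10] − [1,10] + [1,3],
  ∂[4,7,8] = [7,8] − [4,8] + [4,7].
As a 30×20 matrix over Z this has rank 20, with invariant factors (1,1,1,1,1,1,1,1,1,1,1,1,1,1,1,1,1,1,1,2).

From H_k ≅ ker(∂_k) / im(∂_{k+1}) we obtain:

  H_0: rank C_0 − rank ∂_1 = 10 − 9 = 1, and the invariant factors of ∂_1 are all 1, so H_0 ≅ Z.

H_0 ≅ Z.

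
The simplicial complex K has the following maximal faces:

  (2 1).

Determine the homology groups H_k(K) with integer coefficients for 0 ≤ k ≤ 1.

Order the vertices as 1 < 2. Listing each simplex with vertices in this order, K has dimension 1 with simplices:

  0-simplices (2): [1], [2]
  1-simplices (1): [1,2]

so the chain groups are C_0 ≅ Z^2, C_1 ≅ Z^1.

Boundary ∂_1: C_1 → C_0 sends each edge [p,q] (with p < q) to q − p.
The 2×1 boundary matrix has rank 1 and Smith normal form diag(1).

From H_k ≅ ker(∂_k) / im(∂_{k+1}) we obtain:

  H_0: rank C_0 − rank ∂_1 = 2 − 1 = 1, and the invariant factors of ∂_1 are all 1, so H_0 = Z.
  H_1: rank ker ∂_1 − rank ∂_2 = (1 − 1) − 0 = 0, and there is no ∂_2, so H_1 = 0.

H_0 = Z,  H_1 = 0.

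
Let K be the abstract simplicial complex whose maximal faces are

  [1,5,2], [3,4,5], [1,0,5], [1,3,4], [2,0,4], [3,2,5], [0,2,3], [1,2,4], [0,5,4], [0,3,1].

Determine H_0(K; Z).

Take the total order 0 < 1 < 2 < 3 < 4 < 5 on the vertex set. Then K (dimension 2) consists of the simplices:

  0-simplices (6): [0], [1], [2], [3], [4], [5]
  1-simplices (15): [0,1], [0,2], [0,3], [0,4], [0,5], [1,2], [1,3], [1,4], [1,5], [2,3], [2,4], [2,5], [3,4], [3,5], [4,5]
  2-simplices (10): [0,1,3], [0,1,5], [0,2,3], [0,2,4], [0,4,5], [1,2,4], [1,2,5], [1,3,4], [2,3,5], [3,4,5]

Hence C_0 ≅ Z^6, C_1 ≅ Z^15, C_2 ≅ Z^10.

Boundary ∂_1: C_1 → C_0 sends each edge [p,q] (with p < q) to q − p. For instance
  ∂[2,4] = [4] − [2].
As a 6×15 matrix over Z this has rank 5, with invariant factors (1,1,1,1,1).

Boundary ∂_2: C_2 → C_1 sends each 2-simplex [p,q,r] to [q,r] − [p,r] + [p,q]. For instance
  ∂[1,3,4] = [3,4] − [1,4] + [1,3],
  ∂[3,4,5] = [4,5] − [3,5] + [3,4].
This gives a 15×10 integer matrix of rank 10; reducing to Smith normal form yields diagonal entries (1,1,1,1,1,1,1,1,1,2).

Computing H_k = (kernel of ∂_k) / (image of ∂_{k+1}):

  H_0: rank C_0 − rank ∂_1 = 6 − 5 = 1, and the invariant factors of ∂_1 are all 1, so H_0 ≅ Z.

H_0 = Z.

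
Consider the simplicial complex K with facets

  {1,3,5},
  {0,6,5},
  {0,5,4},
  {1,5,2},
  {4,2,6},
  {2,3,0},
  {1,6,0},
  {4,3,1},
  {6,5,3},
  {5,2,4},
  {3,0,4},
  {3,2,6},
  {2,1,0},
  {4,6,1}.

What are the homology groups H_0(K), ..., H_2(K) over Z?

Order the vertices as 0 < 1 < 2 < 3 < 4 < 5 < 6. Listing each simplex with vertices in this order, K has dimension 2 with simplices:

  0-simplices (7): [0], [1], [2], [3], [4], [5], [6]
  1-simplices (21): [0,1], [0,2], [0,3], [0,4], [0,5], [0,6], [1,2], [1,3], [1,4], [1,5], [1,6], [2,3], [2,4], [2,5], [2,6], [3,4], [3,5], [3,6], [4,5], [4,6], [5,6]
  2-simplices (14): [0,1,2], [0,1,6], [0,2,3], [0,3,4], [0,4,5], [0,5,6], [1,2,5], [1,3,4], [1,3,5], [1,4,6], [2,3,6], [2,4,5], [2,4,6], [3,5,6]

giving chain groups C_0 ≅ Z^7, C_1 ≅ Z^21, C_2 ≅ Z^14.

Boundary ∂_1: C_1 → C_0 sends each edge [p,q] (with p < q) to q − p.
The 7×21 boundary matrix has rank 6 and Smith normal form diag(1,1,1,1,1,1).

The boundary map ∂_2: C_2 → C_1 acts by ∂[p,q,r] = [q,r] − [p,r] + [p,q]. For instance
  ∂[2,4,6] = [4,6] − [2,6] + [2,4],
  ∂[1,3,4] = [3,4] − [1,4] + [1,3].
The 21×14 boundary matrix has rank 13 and Smith normal form diag(1,1,1,1,1,1,1,1,1,1,1,1,1).

Reading off H_k = ker ∂_k / im ∂_{k+1}:

  H_0: rank C_0 − rank ∂_1 = 7 − 6 = 1, and the invariant factors of ∂_1 are all 1, so H_0 = Z.
  H_1: rank ker ∂_1 − rank ∂_2 = (21 − 6) − 13 = 2, and the invariant factors of ∂_2 are all 1, so H_1 = Z^2.
  H_2: rank ker ∂_2 − rank ∂_3 = (14 − 13) − 0 = 1, and there is no ∂_3, so H_2 = Z.

As a check, the Euler characteristic is 7 − 21 + 14 = 0, which agrees with 1 − 2 + 1 = 0.

H_0 = Z,  H_1 = Z^2,  H_2 = Z.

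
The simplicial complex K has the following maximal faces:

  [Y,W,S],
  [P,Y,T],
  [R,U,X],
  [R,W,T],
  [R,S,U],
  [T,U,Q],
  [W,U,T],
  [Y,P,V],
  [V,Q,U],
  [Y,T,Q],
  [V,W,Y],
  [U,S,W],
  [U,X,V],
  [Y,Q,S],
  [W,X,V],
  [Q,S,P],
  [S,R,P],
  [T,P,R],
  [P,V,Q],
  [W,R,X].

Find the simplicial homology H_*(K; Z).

K has 10 vertices, 30 edges, 20 triangles.
rank ∂_0 = 0, rank ∂_1 = 9 ⇒ b_0 = 10 − 0 − 9 = 1; all invariant factors of ∂_1 are 1 so no torsion. So H_0 ≅ Z.
rank ∂_1 = 9, rank ∂_2 = 20 ⇒ b_1 = 30 − 9 − 20 = 1; ∂_2 has invariant factor(s) [2] giving torsion. So H_1 ≅ Z × Z/2.
rank ∂_2 = 20, rank ∂_3 = 0 ⇒ b_2 = 20 − 20 − 0 = 0. So H_2 ≅ 0.

H_0 = Z,  H_1 = Z × Z/2,  H_2 = 0.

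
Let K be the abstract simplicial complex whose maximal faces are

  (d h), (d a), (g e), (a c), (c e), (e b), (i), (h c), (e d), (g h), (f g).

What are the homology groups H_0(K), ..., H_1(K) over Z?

H_0 = Z^2,  H_1 = Z^3.

Fix the vertex order a < b < c < d < e < f < g < h < i and write every simplex with vertices in increasing order. Then dim K = 1 and the simplices of K are:

  0-simplices (9): a, b, c, d, e, f, g, h, i
  1-simplices (10): ac, ad, be, ce, ch, de, dh, eg, fg, gh

so the chain groups are C_0 ≅ Z^9, C_1 ≅ Z^10.

∂_1: C_1 → C_0 sends each edge [p,q] (with p < q) to q − p. For instance
  ∂be = e − b.
This gives a 9×10 integer matrix of rank 7; reducing to Smith normal form yields diagonal entries (1,1,1,1,1,1,1).

From H_k ≅ ker(∂_k) / im(∂_{k+1}) we obtain:

  H_0: rank C_0 − rank ∂_1 = 9 − 7 = 2, and the invariant factors of ∂_1 are all 1, so H_0 ≅ Z^2.
  H_1: rank ker ∂_1 − rank ∂_2 = (10 − 7) − 0 = 3, and there is no ∂_2, so H_1 ≅ Z^3.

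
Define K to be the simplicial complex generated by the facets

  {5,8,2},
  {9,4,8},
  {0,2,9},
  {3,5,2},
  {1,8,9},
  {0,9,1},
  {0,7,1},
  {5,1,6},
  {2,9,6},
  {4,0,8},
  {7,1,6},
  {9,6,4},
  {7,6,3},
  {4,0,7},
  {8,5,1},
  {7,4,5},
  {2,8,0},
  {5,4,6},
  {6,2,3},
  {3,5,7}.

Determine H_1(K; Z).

H_1 = Z ⊕ Z/2Z.

K has 10 vertices, 30 edges, 20 triangles.
rank ∂_1 = 9, rank ∂_2 = 20 ⇒ b_1 = 30 − 9 − 20 = 1; ∂_2 has invariant factor(s) [2] giving torsion. So H_1 ≅ Z ⊕ Z/2Z.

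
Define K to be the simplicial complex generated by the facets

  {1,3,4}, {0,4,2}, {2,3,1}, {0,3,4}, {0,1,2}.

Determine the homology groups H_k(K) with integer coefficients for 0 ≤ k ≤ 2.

Take the total order 0 < 1 < 2 < 3 < 4 on the vertex set. Then K (dimension 2) consists of the simplices:

  0-simplices (5): [0], [1], [2], [3], [4]
  1-simplices (10): [0,1], [0,2], [0,3], [0,4], [1,2], [1,3], [1,4], [2,3], [2,4], [3,4]
  2-simplices (5): [0,1,2], [0,2,4], [0,3,4], [1,2,3], [1,3,4]

so the chain groups are C_0 ≅ Z^5, C_1 ≅ Z^10, C_2 ≅ Z^5.

∂_1: C_1 → C_0 maps an edge to its endpoints' difference, ∂[p,q] = q − p. For instance
  ∂[0,3] = [3] − [0].
This gives a 5×10 integer matrix of rank 4; reducing to Smith normal form yields diagonal entries (1,1,1,1).

∂_2: C_2 → C_1 acts by ∂[p,q,r] = [q,r] − [p,r] + [p,q]. For instance
  ∂[0,1,2] = [1,2] − [0,2] + [0,1],
  ∂[0,2,4] = [2,4] − [0,4] + [0,2].
The resulting 10×5 matrix has rank 5, and its Smith normal form has invariant factors (1,1,1,1,1).

Computing H_k = (kernel of ∂_k) / (image of ∂_{k+1}):

  H_0: rank C_0 − rank ∂_1 = 5 − 4 = 1, and the invariant factors of ∂_1 are all 1, so H_0 = Z.
  H_1: rank ker ∂_1 − rank ∂_2 = (10 − 4) − 5 = 1, and the invariant factors of ∂_2 are all 1, so H_1 = Z.
  H_2: rank ker ∂_2 − rank ∂_3 = (5 − 5) − 0 = 0, and there is no ∂_3, so H_2 = 0.

H_0 = Z,  H_1 = Z,  H_2 = 0.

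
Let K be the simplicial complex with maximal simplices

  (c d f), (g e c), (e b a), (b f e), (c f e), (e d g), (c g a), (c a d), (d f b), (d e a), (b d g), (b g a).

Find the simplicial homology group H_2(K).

Order the vertices as a < b < c < d < e < f < g. Listing each simplex with vertices in this order, K has dimension 2 with simplices:

  0-simplices (7): a, b, c, d, e, f, g
  1-simplices (18): ab, ac, ad, ae, ag, bd, be, bf, bg, cd, ce, cf, cg, de, df, dg, ef, eg
  2-simplices (12): abe, abg, acd, acg, ade, bdf, bdg, bef, cdf, cef, ceg, deg

Hence C_0 ≅ Z^7, C_1 ≅ Z^18, C_2 ≅ Z^12.

The boundary map ∂_1: C_1 → C_0 sends each edge [p,q] (with p < q) to q − p.
The 7×18 boundary matrix has rank 6 and Smith normal form diag(1,1,1,1,1,1).

The boundary map ∂_2: C_2 → C_1 sends each 2-simplex [p,q,r] to [q,r] − [p,r] + [p,q]. For instance
  ∂bef = ef − bf + be,
  ∂ade = de − ae + ad.
The 18×12 boundary matrix has rank 12 and Smith normal form diag(1,1,1,1,1,1,1,1,1,1,1,2).

Reading off H_k = ker ∂_k / im ∂_{k+1}:

  H_2: rank ker ∂_2 − rank ∂_3 = (12 − 12) − 0 = 0, and there is no ∂_3, so H_2 ≅ 0.

H_2 = 0.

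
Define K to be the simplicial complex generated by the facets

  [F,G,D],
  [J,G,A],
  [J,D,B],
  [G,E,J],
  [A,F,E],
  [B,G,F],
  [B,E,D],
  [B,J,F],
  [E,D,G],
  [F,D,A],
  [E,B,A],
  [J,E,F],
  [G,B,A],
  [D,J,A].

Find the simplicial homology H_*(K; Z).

H_0 ≅ Z,  H_1 ≅ Z^2,  H_2 ≅ Z.

We work with the vertex ordering A < B < D < E < F < G < J. The simplices of K, each written with vertices in increasing order, are:

  0-simplices (7): A, B, D, E, F, G, J
  1-simplices (21): AB, AD, AE, AF, AG, AJ, BD, BE, BF, BG, BJ, DE, DF, DG, DJ, EF, EG, EJ, FG, FJ, GJ
  2-simplices (14): ABE, ABG, ADF, ADJ, AEF, AGJ, BDE, BDJ, BFG, BFJ, DEG, DFG, EFJ, EGJ

giving chain groups C_0 ≅ Z^7, C_1 ≅ Z^21, C_2 ≅ Z^14.

∂_1: C_1 → C_0 maps an edge to its endpoints' difference, ∂[p,q] = q − p.
As a 7×21 matrix over Z this has rank 6, with invariant factors (1,1,1,1,1,1).

The boundary map ∂_2: C_2 → C_1 maps a triangle to the signed sum of its edges. For instance
  ∂BDJ = DJ − BJ + BD,
  ∂BDE = DE − BE + BD.
As a 21×14 matrix over Z this has rank 13, with invariant factors (1,1,1,1,1,1,1,1,1,1,1,1,1).

From H_k ≅ ker(∂_k) / im(∂_{k+1}) we obtain:

  H_0: rank C_0 − rank ∂_1 = 7 − 6 = 1, and the invariant factors of ∂_1 are all 1, so H_0 ≅ Z.
  H_1: rank ker ∂_1 − rank ∂_2 = (21 − 6) − 13 = 2, and the invariant factors of ∂_2 are all 1, so H_1 ≅ Z^2.
  H_2: rank ker ∂_2 − rank ∂_3 = (14 − 13) − 0 = 1, and there is no ∂_3, so H_2 ≅ Z.

(K is a triangulation of the torus T^2.)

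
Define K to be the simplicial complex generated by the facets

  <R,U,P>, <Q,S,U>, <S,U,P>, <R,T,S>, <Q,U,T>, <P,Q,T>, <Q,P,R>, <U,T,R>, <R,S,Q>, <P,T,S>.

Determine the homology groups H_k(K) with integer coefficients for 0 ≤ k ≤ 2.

Order the vertices as P < Q < R < S < T < U. Listing each simplex with vertices in this order, K has dimension 2 with simplices:

  0-simplices (6): P, Q, R, S, T, U
  1-simplices (15): PQ, PR, PS, PT, PU, QR, QS, QT, QU, RS, RT, RU, ST, SU, TU
  2-simplices (10): PQR, PQT, PRU, PST, PSU, QRS, QSU, QTU, RST, RTU

Hence C_0 ≅ Z^6, C_1 ≅ Z^15, C_2 ≅ Z^10.

The boundary map ∂_1: C_1 → C_0 sends each edge [p,q] (with p < q) to q − p. For instance
  ∂QR = R − Q.
The resulting 6×15 matrix has rank 5, and its Smith normal form has invariant factors (1,1,1,1,1).

∂_2: C_2 → C_1 acts by ∂[p,q,r] = [q,r] − [p,r] + [p,q]. For instance
  ∂RST = ST − RT + RS,
  ∂PSU = SU − PU + PS.
As a 15×10 matrix over Z this has rank 10, with invariant factors (1,1,1,1,1,1,1,1,1,2).

Computing H_k = (kernel of ∂_k) / (image of ∂_{k+1}):

  H_0: rank C_0 − rank ∂_1 = 6 − 5 = 1, and the invariant factors of ∂_1 are all 1, so H_0 = Z.
  H_1: rank ker ∂_1 − rank ∂_2 = (15 − 5) − 10 = 0, and ∂_2 has invariant factor 2 > 1, so H_1 = Z/2.
  H_2: rank ker ∂_2 − rank ∂_3 = (10 − 10) − 0 = 0, and there is no ∂_3, so H_2 = 0.

(K is a triangulation of the real projective plane RP^2.)

H_0 ≅ Z,  H_1 ≅ Z/2,  H_2 = 0.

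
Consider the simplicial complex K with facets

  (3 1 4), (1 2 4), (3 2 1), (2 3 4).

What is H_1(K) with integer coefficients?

K has 4 vertices, 6 edges, 4 triangles.
rank ∂_1 = 3, rank ∂_2 = 3 ⇒ b_1 = 6 − 3 − 3 = 0; all invariant factors of ∂_2 are 1 so no torsion. So H_1 ≅ 0.

H_1 = 0.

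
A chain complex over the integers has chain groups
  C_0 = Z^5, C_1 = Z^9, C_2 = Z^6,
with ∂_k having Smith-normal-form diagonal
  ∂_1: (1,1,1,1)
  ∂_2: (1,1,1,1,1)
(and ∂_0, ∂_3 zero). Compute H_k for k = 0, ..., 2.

H_0 = Z,  H_1 = 0,  H_2 = Z.

H_0: b_0 = 5 − 0 − 4 = 1; torsion from ∂_1 factors > 1: none. So H_0 = Z.
H_1: b_1 = 9 − 4 − 5 = 0; torsion from ∂_2 factors > 1: none. So H_1 = 0.
H_2: b_2 = 6 − 5 − 0 = 1; torsion from ∂_3 factors > 1: none. So H_2 = Z.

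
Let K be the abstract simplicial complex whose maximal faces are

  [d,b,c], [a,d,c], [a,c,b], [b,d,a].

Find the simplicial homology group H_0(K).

Order the vertices as a < b < c < d. Listing each simplex with vertices in this order, K has dimension 2 with simplices:

  0-simplices (4): a, b, c, d
  1-simplices (6): ab, ac, ad, bc, bd, cd
  2-simplices (4): abc, abd, acd, bcd

Hence C_0 ≅ Z^4, C_1 ≅ Z^6, C_2 ≅ Z^4.

Boundary ∂_1: C_1 → C_0 maps an edge to its endpoints' difference, ∂[p,q] = q − p. For instance
  ∂ac = c − a.
As a 4×6 matrix over Z this has rank 3, with invariant factors (1,1,1).

Boundary ∂_2: C_2 → C_1 sends each 2-simplex [p,q,r] to [q,r] − [p,r] + [p,q]. For instance
  ∂abd = bd − ad + ab,
  ∂abc = bc − ac + ab.
As a 6×4 matrix over Z this has rank 3, with invariant factors (1,1,1).

Reading off H_k = ker ∂_k / im ∂_{k+1}:

  H_0: rank C_0 − rank ∂_1 = 4 − 3 = 1, and the invariant factors of ∂_1 are all 1, so H_0 = Z.

H_0 ≅ Z.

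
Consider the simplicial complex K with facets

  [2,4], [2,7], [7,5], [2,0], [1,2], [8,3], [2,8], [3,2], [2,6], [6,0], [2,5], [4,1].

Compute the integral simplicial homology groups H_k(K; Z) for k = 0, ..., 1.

H_0 ≅ Z,  H_1 ≅ Z^4.

Order the vertices as 0 < 1 < 2 < 3 < 4 < 5 < 6 < 7 < 8. Listing each simplex with vertices in this order, K has dimension 1 with simplices:

  0-simplices (9): [0], [1], [2], [3], [4], [5], [6], [7], [8]
  1-simplices (12): [0,2], [0,6], [1,2], [1,4], [2,3], [2,4], [2,5], [2,6], [2,7], [2,8], [3,8], [5,7]

so the chain groups are C_0 ≅ Z^9, C_1 ≅ Z^12.

∂_1: C_1 → C_0 is given by ∂[p,q] = [q] − [p]. For instance
  ∂[2,5] = [5] − [2].
The resulting 9×12 matrix has rank 8, and its Smith normal form has invariant factors (1,1,1,1,1,1,1,1).

Computing H_k = (kernel of ∂_k) / (image of ∂_{k+1}):

  H_0: rank C_0 − rank ∂_1 = 9 − 8 = 1, and the invariant factors of ∂_1 are all 1, so H_0 = Z.
  H_1: rank ker ∂_1 − rank ∂_2 = (12 − 8) − 0 = 4, and there is no ∂_2, so H_1 = Z^4.

As a check, the Euler characteristic is 9 − 12 = -3, which agrees with 1 − 4 = -3.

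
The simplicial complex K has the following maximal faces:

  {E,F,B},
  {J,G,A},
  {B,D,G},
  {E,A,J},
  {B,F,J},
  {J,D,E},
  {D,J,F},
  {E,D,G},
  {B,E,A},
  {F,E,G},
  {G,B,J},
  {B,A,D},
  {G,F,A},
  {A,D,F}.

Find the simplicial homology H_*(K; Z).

Fix the vertex order A < B < D < E < F < G < J and write every simplex with vertices in increasing order. Then dim K = 2 and the simplices of K are:

  0-simplices (7): A, B, D, E, F, G, J
  1-simplices (21): AB, AD, AE, AF, AG, AJ, BD, BE, BF, BG, BJ, DE, DF, DG, DJ, EF, EG, EJ, FG, FJ, GJ
  2-simplices (14): ABD, ABE, ADF, AEJ, AFG, AGJ, BDG, BEF, BFJ, BGJ, DEG, DEJ, DFJ, EFG

giving chain groups C_0 ≅ Z^7, C_1 ≅ Z^21, C_2 ≅ Z^14.

The boundary map ∂_1: C_1 → C_0 maps an edge to its endpoints' difference, ∂[p,q] = q − p.
This gives a 7×21 integer matrix of rank 6; reducing to Smith normal form yields diagonal entries (1,1,1,1,1,1).

Boundary ∂_2: C_2 → C_1 maps a triangle to the signed sum of its edges. For instance
  ∂DFJ = FJ − DJ + DF,
  ∂EFG = FG − EG + EF.
The resulting 21×14 matrix has rank 13, and its Smith normal form has invariant factors (1,1,1,1,1,1,1,1,1,1,1,1,1).

Computing H_k = (kernel of ∂_k) / (image of ∂_{k+1}):

  H_0: rank C_0 − rank ∂_1 = 7 − 6 = 1, and the invariant factors of ∂_1 are all 1, so H_0 = Z.
  H_1: rank ker ∂_1 − rank ∂_2 = (21 − 6) − 13 = 2, and the invariant factors of ∂_2 are all 1, so H_1 = Z^2.
  H_2: rank ker ∂_2 − rank ∂_3 = (14 − 13) − 0 = 1, and there is no ∂_3, so H_2 = Z.

H_0 = Z,  H_1 = Z^2,  H_2 = Z.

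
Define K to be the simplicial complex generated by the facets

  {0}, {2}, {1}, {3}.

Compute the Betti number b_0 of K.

Order the vertices as 0 < 1 < 2 < 3. Listing each simplex with vertices in this order, K has dimension 0 with simplices:

  0-simplices (4): [0], [1], [2], [3]

giving chain groups C_0 ≅ Z^4.

Reading off H_k = ker ∂_k / im ∂_{k+1}:

  H_0: rank C_0 − rank ∂_1 = 4 − 0 = 4, and there is no ∂_1, so H_0 ≅ Z^4.

Hence the Betti numbers are b_0 = 4.

b_0 = 4.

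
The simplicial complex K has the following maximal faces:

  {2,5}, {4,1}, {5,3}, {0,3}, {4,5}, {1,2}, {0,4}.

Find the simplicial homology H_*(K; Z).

K has 6 vertices, 7 edges.
rank ∂_0 = 0, rank ∂_1 = 5 ⇒ b_0 = 6 − 0 − 5 = 1; all invariant factors of ∂_1 are 1 so no torsion. So H_0 = Z.
rank ∂_1 = 5, rank ∂_2 = 0 ⇒ b_1 = 7 − 5 − 0 = 2. So H_1 = Z^2.

H_0 = Z,  H_1 = Z^2.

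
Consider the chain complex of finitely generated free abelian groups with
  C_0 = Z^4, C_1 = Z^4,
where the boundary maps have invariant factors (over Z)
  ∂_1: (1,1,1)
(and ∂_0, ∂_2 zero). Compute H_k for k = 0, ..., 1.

H_0 = Z,  H_1 = Z.

H_0: b_0 = 4 − 0 − 3 = 1; torsion from ∂_1 factors > 1: none. So H_0 = Z.
H_1: b_1 = 4 − 3 − 0 = 1; torsion from ∂_2 factors > 1: none. So H_1 = Z.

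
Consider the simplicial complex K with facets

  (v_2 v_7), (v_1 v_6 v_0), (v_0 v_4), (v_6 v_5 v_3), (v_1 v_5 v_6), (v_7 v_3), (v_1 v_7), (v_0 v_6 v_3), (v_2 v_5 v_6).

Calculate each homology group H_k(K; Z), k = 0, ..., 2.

Fix the vertex order v_0 < v_1 < v_2 < v_3 < v_4 < v_5 < v_6 < v_7 and write every simplex with vertices in increasing order. Then dim K = 2 and the simplices of K are:

  0-simplices (8): [v_0], [v_1], [v_2], [v_3], [v_4], [v_5], [v_6], [v_7]
  1-simplices (14): [v_0,v_1], [v_0,v_3], [v_0,v_4], [v_0,v_6], [v_1,v_5], [v_1,v_6], [v_1,v_7], [v_2,v_5], [v_2,v_6], [v_2,v_7], [v_3,v_5], [v_3,v_6], [v_3,v_7], [v_5,v_6]
  2-simplices (5): [v_0,v_1,v_6], [v_0,v_3,v_6], [v_1,v_5,v_6], [v_2,v_5,v_6], [v_3,v_5,v_6]

giving chain groups C_0 ≅ Z^8, C_1 ≅ Z^14, C_2 ≅ Z^5.

Boundary ∂_1: C_1 → C_0 sends each edge [p,q] (with p < q) to q − p. For instance
  ∂[v_3,v_7] = [v_7] − [v_3].
The resulting 8×14 matrix has rank 7, and its Smith normal form has invariant factors (1,1,1,1,1,1,1).

Boundary ∂_2: C_2 → C_1 acts by ∂[p,q,r] = [q,r] − [p,r] + [p,q]. For instance
  ∂[v_2,v_5,v_6] = [v_5,v_6] − [v_2,v_6] + [v_2,v_5],
  ∂[v_0,v_3,v_6] = [v_3,v_6] − [v_0,v_6] + [v_0,v_3].
As a 14×5 matrix over Z this has rank 5, with invariant factors (1,1,1,1,1).

Reading off H_k = ker ∂_k / im ∂_{k+1}:

  H_0: rank C_0 − rank ∂_1 = 8 − 7 = 1, and the invariant factors of ∂_1 are all 1, so H_0 = Z.
  H_1: rank ker ∂_1 − rank ∂_2 = (14 − 7) − 5 = 2, and the invariant factors of ∂_2 are all 1, so H_1 = Z^2.
  H_2: rank ker ∂_2 − rank ∂_3 = (5 − 5) − 0 = 0, and there is no ∂_3, so H_2 = 0.

As a check, the Euler characteristic is 8 − 14 + 5 = -1, which agrees with 1 − 2 + 0 = -1.

H_0 ≅ Z,  H_1 ≅ Z^2,  H_2 = 0.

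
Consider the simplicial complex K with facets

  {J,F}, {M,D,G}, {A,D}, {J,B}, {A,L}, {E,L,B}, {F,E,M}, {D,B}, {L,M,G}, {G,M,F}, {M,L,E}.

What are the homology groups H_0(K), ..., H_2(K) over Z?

Take the total order A < B < D < E < F < G < J < L < M on the vertex set. Then K (dimension 2) consists of the simplices:

  0-simplices (9): A, B, D, E, F, G, J, L, M
  1-simplices (17): AD, AL, BD, BE, BJ, BL, DG, DM, EF, EL, EM, FG, FJ, FM, GL, GM, LM
  2-simplices (6): BEL, DGM, EFM, ELM, FGM, GLM

Hence C_0 ≅ Z^9, C_1 ≅ Z^17, C_2 ≅ Z^6.

Boundary ∂_1: C_1 → C_0 sends each edge [p,q] (with p < q) to q − p.
This gives a 9×17 integer matrix of rank 8; reducing to Smith normal form yields diagonal entries (1,1,1,1,1,1,1,1).

∂_2: C_2 → C_1 sends each 2-simplex [p,q,r] to [q,r] − [p,r] + [p,q]. For instance
  ∂ELM = LM − EM + EL,
  ∂EFM = FM − EM + EF.
The resulting 17×6 matrix has rank 6, and its Smith normal form has invariant factors (1,1,1,1,1,1).

Reading off H_k = ker ∂_k / im ∂_{k+1}:

  H_0: rank C_0 − rank ∂_1 = 9 − 8 = 1, and the invariant factors of ∂_1 are all 1, so H_0 = Z.
  H_1: rank ker ∂_1 − rank ∂_2 = (17 − 8) − 6 = 3, and the invariant factors of ∂_2 are all 1, so H_1 = Z^3.
  H_2: rank ker ∂_2 − rank ∂_3 = (6 − 6) − 0 = 0, and there is no ∂_3, so H_2 = 0.

H_0 ≅ Z,  H_1 ≅ Z^3,  H_2 = 0.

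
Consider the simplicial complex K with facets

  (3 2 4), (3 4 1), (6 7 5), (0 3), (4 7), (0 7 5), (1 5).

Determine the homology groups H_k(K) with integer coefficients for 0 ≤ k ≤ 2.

Order the vertices as 0 < 1 < 2 < 3 < 4 < 5 < 6 < 7. Listing each simplex with vertices in this order, K has dimension 2 with simplices:

  0-simplices (8): [0], [1], [2], [3], [4], [5], [6], [7]
  1-simplices (13): [0,3], [0,5], [0,7], [1,3], [1,4], [1,5], [2,3], [2,4], [3,4], [4,7], [5,6], [5,7], [6,7]
  2-simplices (4): [0,5,7], [1,3,4], [2,3,4], [5,6,7]

so the chain groups are C_0 ≅ Z^8, C_1 ≅ Z^13, C_2 ≅ Z^4.

The boundary map ∂_1: C_1 → C_0 is given by ∂[p,q] = [q] − [p].
This gives a 8×13 integer matrix of rank 7; reducing to Smith normal form yields diagonal entries (1,1,1,1,1,1,1).

The boundary map ∂_2: C_2 → C_1 sends each 2-simplex [p,q,r] to [q,r] − [p,r] + [p,q]. For instance
  ∂[2,3,4] = [3,4] − [2,4] + [2,3],
  ∂[5,6,7] = [6,7] − [5,7] + [5,6].
The 13×4 boundary matrix has rank 4 and Smith normal form diag(1,1,1,1).

From H_k ≅ ker(∂_k) / im(∂_{k+1}) we obtain:

  H_0: rank C_0 − rank ∂_1 = 8 − 7 = 1, and the invariant factors of ∂_1 are all 1, so H_0 = Z.
  H_1: rank ker ∂_1 − rank ∂_2 = (13 − 7) − 4 = 2, and the invariant factors of ∂_2 are all 1, so H_1 = Z^2.
  H_2: rank ker ∂_2 − rank ∂_3 = (4 − 4) − 0 = 0, and there is no ∂_3, so H_2 = 0.

H_0 = Z,  H_1 = Z^2,  H_2 = 0.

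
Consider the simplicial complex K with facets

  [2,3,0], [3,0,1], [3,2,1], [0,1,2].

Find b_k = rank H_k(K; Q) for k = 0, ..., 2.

K has 4 vertices, 6 edges, 4 triangles.
rank ∂_0 = 0, rank ∂_1 = 3 ⇒ b_0 = 4 − 0 − 3 = 1; all invariant factors of ∂_1 are 1 so no torsion. So H_0 ≅ Z.
rank ∂_1 = 3, rank ∂_2 = 3 ⇒ b_1 = 6 − 3 − 3 = 0; all invariant factors of ∂_2 are 1 so no torsion. So H_1 ≅ 0.
rank ∂_2 = 3, rank ∂_3 = 0 ⇒ b_2 = 4 − 3 − 0 = 1. So H_2 ≅ Z.

b_0 = 1, b_1 = 0, b_2 = 1.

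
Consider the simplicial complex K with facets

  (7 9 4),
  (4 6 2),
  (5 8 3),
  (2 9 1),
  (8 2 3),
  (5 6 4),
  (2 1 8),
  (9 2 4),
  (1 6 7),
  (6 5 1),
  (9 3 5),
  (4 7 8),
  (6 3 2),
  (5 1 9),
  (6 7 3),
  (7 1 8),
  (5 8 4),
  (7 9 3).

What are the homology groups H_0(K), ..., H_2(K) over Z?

H_0 = Z,  H_1 = Z^2,  H_2 = Z.

Order the vertices as 1 < 2 < 3 < 4 < 5 < 6 < 7 < 8 < 9. Listing each simplex with vertices in this order, K has dimension 2 with simplices:

  0-simplices (9): [1], [2], [3], [4], [5], [6], [7], [8], [9]
  1-simplices (27): (27 of them)
  2-simplices (18): [1,2,8], [1,2,9], [1,5,6], [1,5,9], [1,6,7], [1,7,8], [2,3,6], [2,3,8], [2,4,6], [2,4,9], [3,5,8], [3,5,9], [3,6,7], [3,7,9], [4,5,6], [4,5,8], [4,7,8], [4,7,9]

so the chain groups are C_0 ≅ Z^9, C_1 ≅ Z^27, C_2 ≅ Z^18.

Boundary ∂_1: C_1 → C_0 is given by ∂[p,q] = [q] − [p].
This gives a 9×27 integer matrix of rank 8; reducing to Smith normal form yields diagonal entries (1,1,1,1,1,1,1,1).

The boundary map ∂_2: C_2 → C_1 acts by ∂[p,q,r] = [q,r] − [p,r] + [p,q]. For instance
  ∂[1,6,7] = [6,7] − [1,7] + [1,6],
  ∂[3,5,8] = [5,8] − [3,8] + [3,5].
The 27×18 boundary matrix has rank 17 and Smith normal form diag(1,1,1,1,1,1,1,1,1,1,1,1,1,1,1,1,1).

From H_k ≅ ker(∂_k) / im(∂_{k+1}) we obtain:

  H_0: rank C_0 − rank ∂_1 = 9 − 8 = 1, and the invariant factors of ∂_1 are all 1, so H_0 ≅ Z.
  H_1: rank ker ∂_1 − rank ∂_2 = (27 − 8) − 17 = 2, and the invariant factors of ∂_2 are all 1, so H_1 ≅ Z^2.
  H_2: rank ker ∂_2 − rank ∂_3 = (18 − 17) − 0 = 1, and there is no ∂_3, so H_2 ≅ Z.

As a check, the Euler characteristic is 9 − 27 + 18 = 0, which agrees with 1 − 2 + 1 = 0.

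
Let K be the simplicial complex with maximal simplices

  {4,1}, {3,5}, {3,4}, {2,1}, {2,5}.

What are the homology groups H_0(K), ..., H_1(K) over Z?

H_0 = Z,  H_1 = Z.

Take the total order 1 < 2 < 3 < 4 < 5 on the vertex set. Then K (dimension 1) consists of the simplices:

  0-simplices (5): [1], [2], [3], [4], [5]
  1-simplices (5): [1,2], [1,4], [2,5], [3,4], [3,5]

Hence C_0 ≅ Z^5, C_1 ≅ Z^5.

The boundary map ∂_1: C_1 → C_0 is given by ∂[p,q] = [q] − [p].
The 5×5 boundary matrix has rank 4 and Smith normal form diag(1,1,1,1).

Now H_k = ker ∂_k / im ∂_{k+1}, so:

  H_0: rank C_0 − rank ∂_1 = 5 − 4 = 1, and the invariant factors of ∂_1 are all 1, so H_0 = Z.
  H_1: rank ker ∂_1 − rank ∂_2 = (5 − 4) − 0 = 1, and there is no ∂_2, so H_1 = Z.

As a check, the Euler characteristic is 5 − 5 = 0, which agrees with 1 − 1 = 0.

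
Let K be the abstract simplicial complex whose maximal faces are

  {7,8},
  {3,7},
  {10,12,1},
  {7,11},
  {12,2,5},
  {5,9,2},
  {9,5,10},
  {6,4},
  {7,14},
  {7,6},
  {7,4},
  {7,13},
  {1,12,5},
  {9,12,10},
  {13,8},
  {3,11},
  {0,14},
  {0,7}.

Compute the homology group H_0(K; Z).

K has 15 vertices, 24 edges, 6 triangles.
rank ∂_0 = 0, rank ∂_1 = 13 ⇒ b_0 = 15 − 0 − 13 = 2; all invariant factors of ∂_1 are 1 so no torsion. So H_0 = Z^2.

H_0 ≅ Z^2.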